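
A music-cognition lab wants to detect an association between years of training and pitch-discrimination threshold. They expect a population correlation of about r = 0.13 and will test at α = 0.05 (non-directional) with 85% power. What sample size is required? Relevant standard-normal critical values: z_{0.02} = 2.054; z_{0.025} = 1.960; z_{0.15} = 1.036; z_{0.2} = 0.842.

Fisher's z: C = ½·ln((1+r)/(1−r)) = ½·ln(1.2989) = 0.1307.
n = ((z_{α/2} + z_β)/C)² + 3.
(1.960 + 1.036) / 0.1307 = 2.996 / 0.1307 = 22.923.
n = 22.923² + 3 = 525.45 + 3 = 528.5.
Round up.

n = 529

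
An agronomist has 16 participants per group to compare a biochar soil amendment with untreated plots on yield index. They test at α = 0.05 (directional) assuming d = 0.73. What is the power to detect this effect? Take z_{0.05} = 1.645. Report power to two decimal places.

power ≈ 0.66

For two equal groups, power = Φ(d·√(n/2) − z_{α}).
d·√(n/2) = 0.73 × √(16/2) = 0.73 × 2.828 = 2.065.
z_β = 2.065 − 1.645 = 0.420.
Power = Φ(0.420) = 0.663.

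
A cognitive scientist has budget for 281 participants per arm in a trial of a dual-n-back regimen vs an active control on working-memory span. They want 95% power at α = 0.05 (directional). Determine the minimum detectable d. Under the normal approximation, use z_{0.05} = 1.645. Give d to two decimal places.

For two independent groups of n = 281 each: d_min = (z_{α} + z_β)·√(2/n).
z-sum = 1.645 + 1.645 = 3.290.
d_min = 3.290 × √(2/281) = 3.290 × 0.0844 = 0.278.

d_min ≈ 0.28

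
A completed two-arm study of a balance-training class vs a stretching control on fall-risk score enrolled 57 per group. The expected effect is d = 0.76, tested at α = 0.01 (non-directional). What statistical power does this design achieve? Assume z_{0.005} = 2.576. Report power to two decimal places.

power ≈ 0.93

For two equal groups, power = Φ(d·√(n/2) − z_{α/2}).
d·√(n/2) = 0.76 × √(57/2) = 0.76 × 5.339 = 4.057.
z_β = 4.057 − 2.576 = 1.481.
Power = Φ(1.481) = 0.931.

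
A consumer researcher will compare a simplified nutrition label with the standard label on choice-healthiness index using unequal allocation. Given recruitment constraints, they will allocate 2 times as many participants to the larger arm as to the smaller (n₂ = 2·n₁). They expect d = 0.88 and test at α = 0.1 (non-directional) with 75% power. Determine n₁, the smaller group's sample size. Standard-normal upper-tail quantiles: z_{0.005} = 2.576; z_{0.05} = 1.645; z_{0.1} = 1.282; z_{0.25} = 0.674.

With allocation ratio k = n₂/n₁ = 2, Var(x̄₁−x̄₂) = σ²(1/n₁ + 1/(k·n₁)) = σ²·(k+1)/(k·n₁).
So n₁ = (1 + 1/k)·((z_{α/2} + z_β)/d)² = 1.500 × (2.319/0.88)².
n₁ = 1.500 × 6.94 = 10.4.
Round up: n₁ = 11, giving n₂ = 2 × 11 = 22.

n₁ = 11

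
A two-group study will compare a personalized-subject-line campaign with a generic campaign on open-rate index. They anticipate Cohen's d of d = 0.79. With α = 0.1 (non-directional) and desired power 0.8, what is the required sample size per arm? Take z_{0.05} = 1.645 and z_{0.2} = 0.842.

n = 20 per group

For two independent groups with equal n: n = 2·((z_{α/2} + z_β) / d)².
z_{α/2} + z_β = 1.645 + 0.842 = 2.487.
n = 2 × (2.487 / 0.79)² = 2 × 3.148² = 2 × 9.91 = 19.8.
Round up to the next whole participant.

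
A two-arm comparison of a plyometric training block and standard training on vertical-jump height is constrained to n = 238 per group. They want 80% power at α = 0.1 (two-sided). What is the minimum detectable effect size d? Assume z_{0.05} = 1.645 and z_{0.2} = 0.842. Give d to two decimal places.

For two independent groups of n = 238 each: d_min = (z_{α/2} + z_β)·√(2/n).
z-sum = 1.645 + 0.842 = 2.487.
d_min = 2.487 × √(2/238) = 2.487 × 0.0917 = 0.228.

d_min ≈ 0.23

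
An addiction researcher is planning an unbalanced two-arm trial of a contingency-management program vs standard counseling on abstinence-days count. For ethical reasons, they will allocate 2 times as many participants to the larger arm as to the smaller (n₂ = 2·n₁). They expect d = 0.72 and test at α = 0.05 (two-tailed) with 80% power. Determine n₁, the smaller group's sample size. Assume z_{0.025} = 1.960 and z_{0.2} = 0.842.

n₁ = 23

With allocation ratio k = n₂/n₁ = 2, Var(x̄₁−x̄₂) = σ²(1/n₁ + 1/(k·n₁)) = σ²·(k+1)/(k·n₁).
So n₁ = (1 + 1/k)·((z_{α/2} + z_β)/d)² = 1.500 × (2.802/0.72)².
n₁ = 1.500 × 15.15 = 22.7.
Round up: n₁ = 23, giving n₂ = 2 × 23 = 46.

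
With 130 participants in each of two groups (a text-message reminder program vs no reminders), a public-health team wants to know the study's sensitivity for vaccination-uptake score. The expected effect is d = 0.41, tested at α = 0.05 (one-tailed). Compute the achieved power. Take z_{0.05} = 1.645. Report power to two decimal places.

power ≈ 0.95

For two equal groups, power = Φ(d·√(n/2) − z_{α}).
d·√(n/2) = 0.41 × √(130/2) = 0.41 × 8.062 = 3.306.
z_β = 3.306 − 1.645 = 1.661.
Power = Φ(1.661) = 0.952.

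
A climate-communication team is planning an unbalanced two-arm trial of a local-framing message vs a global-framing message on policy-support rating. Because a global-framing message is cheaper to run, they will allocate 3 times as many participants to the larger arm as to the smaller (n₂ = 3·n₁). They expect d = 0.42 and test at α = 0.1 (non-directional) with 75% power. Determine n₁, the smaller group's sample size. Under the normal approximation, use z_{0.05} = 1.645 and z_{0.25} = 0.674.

With allocation ratio k = n₂/n₁ = 3, Var(x̄₁−x̄₂) = σ²(1/n₁ + 1/(k·n₁)) = σ²·(k+1)/(k·n₁).
So n₁ = (1 + 1/k)·((z_{α/2} + z_β)/d)² = 1.333 × (2.319/0.42)².
n₁ = 1.333 × 30.49 = 40.6.
Round up: n₁ = 41, giving n₂ = 3 × 41 = 123.

n₁ = 41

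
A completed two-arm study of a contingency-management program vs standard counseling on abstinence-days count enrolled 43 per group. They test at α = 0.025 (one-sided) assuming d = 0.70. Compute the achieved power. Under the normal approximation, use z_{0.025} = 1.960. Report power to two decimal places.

For two equal groups, power = Φ(d·√(n/2) − z_{α}).
d·√(n/2) = 0.70 × √(43/2) = 0.70 × 4.637 = 3.246.
z_β = 3.246 − 1.960 = 1.286.
Power = Φ(1.286) = 0.901.

power ≈ 0.90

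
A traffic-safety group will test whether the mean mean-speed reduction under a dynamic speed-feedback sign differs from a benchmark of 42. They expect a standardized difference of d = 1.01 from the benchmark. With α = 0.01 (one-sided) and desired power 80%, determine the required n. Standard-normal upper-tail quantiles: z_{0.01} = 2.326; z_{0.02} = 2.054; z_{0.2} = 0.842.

n = 10

For a one-sample test: n = ((z_{α} + z_β) / d)².
z_{α} + z_β = 2.326 + 0.842 = 3.168.
n = (3.168 / 1.01)² = 3.137² = 9.84.
Round up.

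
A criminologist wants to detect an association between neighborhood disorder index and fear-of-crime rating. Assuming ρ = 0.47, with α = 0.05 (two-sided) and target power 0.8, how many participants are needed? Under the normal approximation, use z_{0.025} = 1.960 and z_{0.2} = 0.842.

Fisher's z: C = ½·ln((1+r)/(1−r)) = ½·ln(2.7736) = 0.5101.
n = ((z_{α/2} + z_β)/C)² + 3.
(1.960 + 0.842) / 0.5101 = 2.802 / 0.5101 = 5.493.
n = 5.493² + 3 = 30.17 + 3 = 33.2.
Round up.

n = 34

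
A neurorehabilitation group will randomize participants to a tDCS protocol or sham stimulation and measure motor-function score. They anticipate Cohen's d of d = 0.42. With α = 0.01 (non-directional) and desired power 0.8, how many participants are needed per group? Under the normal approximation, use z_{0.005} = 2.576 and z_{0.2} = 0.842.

For two independent groups with equal n: n = 2·((z_{α/2} + z_β) / d)².
z_{α/2} + z_β = 2.576 + 0.842 = 3.418.
n = 2 × (3.418 / 0.42)² = 2 × 8.138² = 2 × 66.23 = 132.5.
Round up to the next whole participant.

n = 133 per group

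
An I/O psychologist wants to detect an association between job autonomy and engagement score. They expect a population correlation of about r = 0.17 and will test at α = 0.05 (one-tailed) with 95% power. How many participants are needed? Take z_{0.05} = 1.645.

Fisher's z: C = ½·ln((1+r)/(1−r)) = ½·ln(1.4096) = 0.1717.
n = ((z_{α} + z_β)/C)² + 3.
(1.645 + 1.645) / 0.1717 = 3.290 / 0.1717 = 19.161.
n = 19.161² + 3 = 367.16 + 3 = 370.2.
Round up.

n = 371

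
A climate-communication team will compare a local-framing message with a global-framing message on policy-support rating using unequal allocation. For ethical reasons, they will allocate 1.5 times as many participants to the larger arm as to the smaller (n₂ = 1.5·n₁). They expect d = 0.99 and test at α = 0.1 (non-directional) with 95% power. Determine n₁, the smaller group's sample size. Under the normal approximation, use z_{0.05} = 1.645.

With allocation ratio k = n₂/n₁ = 1.5, Var(x̄₁−x̄₂) = σ²(1/n₁ + 1/(k·n₁)) = σ²·(k+1)/(k·n₁).
So n₁ = (1 + 1/k)·((z_{α/2} + z_β)/d)² = 1.667 × (3.290/0.99)².
n₁ = 1.667 × 11.04 = 18.4.
Round up: n₁ = 19, giving n₂ = ⌈1.5 × 19⌉ = ⌈28.5⌉ = 29.

n₁ = 19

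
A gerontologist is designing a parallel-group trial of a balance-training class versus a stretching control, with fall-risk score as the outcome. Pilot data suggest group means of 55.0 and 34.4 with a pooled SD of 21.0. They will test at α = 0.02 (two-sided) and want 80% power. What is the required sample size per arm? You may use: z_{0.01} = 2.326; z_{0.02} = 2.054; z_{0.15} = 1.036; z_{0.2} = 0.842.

n = 21 per group

Cohen's d = |M₁ − M₂| / SD_pooled = |55.0 − 34.4| / 21.0 = 20.6 / 21.0 = 0.981.
For two independent groups with equal n: n = 2·((z_{α/2} + z_β) / d)².
z_{α/2} + z_β = 2.326 + 0.842 = 3.168.
n = 2 × (3.168 / 0.981)² = 2 × 3.229² = 2 × 10.43 = 20.9.
Round up to the next whole participant.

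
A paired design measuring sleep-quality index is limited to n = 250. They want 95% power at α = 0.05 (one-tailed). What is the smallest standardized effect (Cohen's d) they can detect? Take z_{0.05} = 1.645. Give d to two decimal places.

For a single sample (or paired design) of n = 250: d_min = (z_{α} + z_β)/√n.
z-sum = 1.645 + 1.645 = 3.290.
d_min = 3.290 / √250 = 3.290 / 15.811 = 0.208.

d_min ≈ 0.21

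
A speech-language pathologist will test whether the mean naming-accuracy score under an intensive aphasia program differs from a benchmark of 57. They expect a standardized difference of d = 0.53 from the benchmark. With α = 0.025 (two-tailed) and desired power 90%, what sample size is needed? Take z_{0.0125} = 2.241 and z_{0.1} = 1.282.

n = 45

For a one-sample test: n = ((z_{α/2} + z_β) / d)².
z_{α/2} + z_β = 2.241 + 1.282 = 3.523.
n = (3.523 / 0.53)² = 6.647² = 44.18.
Round up.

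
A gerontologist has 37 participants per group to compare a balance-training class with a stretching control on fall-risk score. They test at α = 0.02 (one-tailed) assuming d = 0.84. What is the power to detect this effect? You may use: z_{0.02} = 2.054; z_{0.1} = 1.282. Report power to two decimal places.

For two equal groups, power = Φ(d·√(n/2) − z_{α}).
d·√(n/2) = 0.84 × √(37/2) = 0.84 × 4.301 = 3.613.
z_β = 3.613 − 2.054 = 1.559.
Power = Φ(1.559) = 0.940.

power ≈ 0.94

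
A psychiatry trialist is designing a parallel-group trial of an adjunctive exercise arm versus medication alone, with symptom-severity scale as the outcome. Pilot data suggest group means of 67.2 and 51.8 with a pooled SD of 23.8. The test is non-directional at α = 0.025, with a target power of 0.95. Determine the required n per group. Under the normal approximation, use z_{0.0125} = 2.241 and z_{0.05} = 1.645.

Cohen's d = |M₁ − M₂| / SD_pooled = |67.2 − 51.8| / 23.8 = 15.4 / 23.8 = 0.647.
For two independent groups with equal n: n = 2·((z_{α/2} + z_β) / d)².
z_{α/2} + z_β = 2.241 + 1.645 = 3.886.
n = 2 × (3.886 / 0.647)² = 2 × 6.006² = 2 × 36.07 = 72.1.
Round up to the next whole participant.

n = 73 per group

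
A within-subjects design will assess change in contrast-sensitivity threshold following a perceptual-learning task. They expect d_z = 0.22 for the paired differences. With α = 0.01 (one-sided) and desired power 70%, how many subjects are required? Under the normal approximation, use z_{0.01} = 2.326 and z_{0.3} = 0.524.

For a paired (one-sample on differences) test: n = ((z_{α} + z_β) / d)².
z_{α} + z_β = 2.326 + 0.524 = 2.850.
n = (2.850 / 0.22)² = 12.955² = 167.82.
Round up.

n = 168 pairs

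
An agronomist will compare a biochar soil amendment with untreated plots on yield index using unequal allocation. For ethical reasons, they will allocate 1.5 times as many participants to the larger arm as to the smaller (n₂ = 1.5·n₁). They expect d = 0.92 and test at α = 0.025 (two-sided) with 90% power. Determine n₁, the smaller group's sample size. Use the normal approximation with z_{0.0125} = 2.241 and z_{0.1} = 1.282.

With allocation ratio k = n₂/n₁ = 1.5, Var(x̄₁−x̄₂) = σ²(1/n₁ + 1/(k·n₁)) = σ²·(k+1)/(k·n₁).
So n₁ = (1 + 1/k)·((z_{α/2} + z_β)/d)² = 1.667 × (3.523/0.92)².
n₁ = 1.667 × 14.66 = 24.4.
Round up: n₁ = 25, giving n₂ = ⌈1.5 × 25⌉ = ⌈37.5⌉ = 38.

n₁ = 25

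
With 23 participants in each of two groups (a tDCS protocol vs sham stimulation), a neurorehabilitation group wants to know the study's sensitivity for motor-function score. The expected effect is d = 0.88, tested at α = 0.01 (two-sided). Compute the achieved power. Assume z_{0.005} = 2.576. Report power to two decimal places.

power ≈ 0.66

For two equal groups, power = Φ(d·√(n/2) − z_{α/2}).
d·√(n/2) = 0.88 × √(23/2) = 0.88 × 3.391 = 2.984.
z_β = 2.984 − 2.576 = 0.408.
Power = Φ(0.408) = 0.658.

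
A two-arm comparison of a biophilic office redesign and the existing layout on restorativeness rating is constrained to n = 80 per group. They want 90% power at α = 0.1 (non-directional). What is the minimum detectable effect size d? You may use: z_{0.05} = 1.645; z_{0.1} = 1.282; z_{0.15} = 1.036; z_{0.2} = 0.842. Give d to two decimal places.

For two independent groups of n = 80 each: d_min = (z_{α/2} + z_β)·√(2/n).
z-sum = 1.645 + 1.282 = 2.927.
d_min = 2.927 × √(2/80) = 2.927 × 0.1581 = 0.463.

d_min ≈ 0.46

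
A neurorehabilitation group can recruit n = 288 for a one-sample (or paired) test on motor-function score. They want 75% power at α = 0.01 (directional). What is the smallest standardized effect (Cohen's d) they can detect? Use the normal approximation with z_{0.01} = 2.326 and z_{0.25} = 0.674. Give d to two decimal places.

For a single sample (or paired design) of n = 288: d_min = (z_{α} + z_β)/√n.
z-sum = 2.326 + 0.674 = 3.000.
d_min = 3.000 / √288 = 3.000 / 16.971 = 0.177.

d_min ≈ 0.18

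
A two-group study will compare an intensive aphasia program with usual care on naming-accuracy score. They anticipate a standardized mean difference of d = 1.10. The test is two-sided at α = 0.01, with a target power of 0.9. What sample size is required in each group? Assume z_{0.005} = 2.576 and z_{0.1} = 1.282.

n = 25 per group

For two independent groups with equal n: n = 2·((z_{α/2} + z_β) / d)².
z_{α/2} + z_β = 2.576 + 1.282 = 3.858.
n = 2 × (3.858 / 1.10)² = 2 × 3.507² = 2 × 12.30 = 24.6.
Round up to the next whole participant.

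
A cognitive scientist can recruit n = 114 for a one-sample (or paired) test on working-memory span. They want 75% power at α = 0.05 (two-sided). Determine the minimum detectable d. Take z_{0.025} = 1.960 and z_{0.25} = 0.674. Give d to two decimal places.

d_min ≈ 0.25

For a single sample (or paired design) of n = 114: d_min = (z_{α/2} + z_β)/√n.
z-sum = 1.960 + 0.674 = 2.634.
d_min = 2.634 / √114 = 2.634 / 10.677 = 0.247.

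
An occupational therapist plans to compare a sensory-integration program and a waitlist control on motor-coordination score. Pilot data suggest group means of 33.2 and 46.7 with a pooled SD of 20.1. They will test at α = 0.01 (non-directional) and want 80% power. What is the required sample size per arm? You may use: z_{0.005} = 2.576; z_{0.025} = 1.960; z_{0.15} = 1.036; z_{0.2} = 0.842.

Cohen's d = |M₁ − M₂| / SD_pooled = |33.2 − 46.7| / 20.1 = 13.5 / 20.1 = 0.672.
For two independent groups with equal n: n = 2·((z_{α/2} + z_β) / d)².
z_{α/2} + z_β = 2.576 + 0.842 = 3.418.
n = 2 × (3.418 / 0.672)² = 2 × 5.086² = 2 × 25.87 = 51.7.
Round up to the next whole participant.

n = 52 per group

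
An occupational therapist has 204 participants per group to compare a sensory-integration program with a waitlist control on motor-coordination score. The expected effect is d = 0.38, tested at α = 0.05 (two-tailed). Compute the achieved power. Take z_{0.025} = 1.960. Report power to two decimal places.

For two equal groups, power = Φ(d·√(n/2) − z_{α/2}).
d·√(n/2) = 0.38 × √(204/2) = 0.38 × 10.100 = 3.838.
z_β = 3.838 − 1.960 = 1.878.
Power = Φ(1.878) = 0.970.

power ≈ 0.97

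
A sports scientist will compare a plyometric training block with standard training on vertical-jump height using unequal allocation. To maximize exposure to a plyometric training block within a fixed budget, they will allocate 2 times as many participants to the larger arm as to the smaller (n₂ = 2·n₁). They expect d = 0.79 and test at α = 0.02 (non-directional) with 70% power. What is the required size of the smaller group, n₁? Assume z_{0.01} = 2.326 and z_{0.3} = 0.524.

With allocation ratio k = n₂/n₁ = 2, Var(x̄₁−x̄₂) = σ²(1/n₁ + 1/(k·n₁)) = σ²·(k+1)/(k·n₁).
So n₁ = (1 + 1/k)·((z_{α/2} + z_β)/d)² = 1.500 × (2.850/0.79)².
n₁ = 1.500 × 13.01 = 19.5.
Round up: n₁ = 20, giving n₂ = 2 × 20 = 40.

n₁ = 20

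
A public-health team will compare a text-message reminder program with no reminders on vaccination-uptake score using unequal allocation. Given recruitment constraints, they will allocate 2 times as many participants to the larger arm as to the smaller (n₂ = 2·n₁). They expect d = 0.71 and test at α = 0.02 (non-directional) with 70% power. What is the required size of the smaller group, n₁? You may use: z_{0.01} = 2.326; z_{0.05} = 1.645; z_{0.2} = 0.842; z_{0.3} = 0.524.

With allocation ratio k = n₂/n₁ = 2, Var(x̄₁−x̄₂) = σ²(1/n₁ + 1/(k·n₁)) = σ²·(k+1)/(k·n₁).
So n₁ = (1 + 1/k)·((z_{α/2} + z_β)/d)² = 1.500 × (2.850/0.71)².
n₁ = 1.500 × 16.11 = 24.2.
Round up: n₁ = 25, giving n₂ = 2 × 25 = 50.

n₁ = 25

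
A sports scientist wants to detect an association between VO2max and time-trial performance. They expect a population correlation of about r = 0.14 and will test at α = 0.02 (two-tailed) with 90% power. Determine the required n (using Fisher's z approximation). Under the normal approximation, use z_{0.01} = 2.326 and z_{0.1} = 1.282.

n = 659

Fisher's z: C = ½·ln((1+r)/(1−r)) = ½·ln(1.3256) = 0.1409.
n = ((z_{α/2} + z_β)/C)² + 3.
(2.326 + 1.282) / 0.1409 = 3.608 / 0.1409 = 25.607.
n = 25.607² + 3 = 655.71 + 3 = 658.7.
Round up.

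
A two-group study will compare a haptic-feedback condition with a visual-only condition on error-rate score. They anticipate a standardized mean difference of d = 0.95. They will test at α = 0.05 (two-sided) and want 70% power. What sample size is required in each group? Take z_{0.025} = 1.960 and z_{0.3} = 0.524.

For two independent groups with equal n: n = 2·((z_{α/2} + z_β) / d)².
z_{α/2} + z_β = 1.960 + 0.524 = 2.484.
n = 2 × (2.484 / 0.95)² = 2 × 2.615² = 2 × 6.84 = 13.7.
Round up to the next whole participant.

n = 14 per group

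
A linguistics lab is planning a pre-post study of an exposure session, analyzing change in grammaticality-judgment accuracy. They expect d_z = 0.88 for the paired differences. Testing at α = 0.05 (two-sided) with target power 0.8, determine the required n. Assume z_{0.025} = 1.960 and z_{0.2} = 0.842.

For a paired (one-sample on differences) test: n = ((z_{α/2} + z_β) / d)².
z_{α/2} + z_β = 1.960 + 0.842 = 2.802.
n = (2.802 / 0.88)² = 3.184² = 10.14.
Round up.

n = 11 pairs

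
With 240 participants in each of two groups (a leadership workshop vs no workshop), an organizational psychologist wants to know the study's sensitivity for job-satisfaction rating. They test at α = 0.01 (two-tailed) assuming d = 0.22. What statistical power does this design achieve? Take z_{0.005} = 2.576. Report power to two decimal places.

For two equal groups, power = Φ(d·√(n/2) − z_{α/2}).
d·√(n/2) = 0.22 × √(240/2) = 0.22 × 10.954 = 2.410.
z_β = 2.410 − 2.576 = -0.166.
Power = Φ(-0.166) = 0.434.

power ≈ 0.43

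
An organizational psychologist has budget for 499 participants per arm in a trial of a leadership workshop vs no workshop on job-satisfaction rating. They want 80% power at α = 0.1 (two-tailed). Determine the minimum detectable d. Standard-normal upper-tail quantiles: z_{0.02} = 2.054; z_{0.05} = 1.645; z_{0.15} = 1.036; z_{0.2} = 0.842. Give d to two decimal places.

For two independent groups of n = 499 each: d_min = (z_{α/2} + z_β)·√(2/n).
z-sum = 1.645 + 0.842 = 2.487.
d_min = 2.487 × √(2/499) = 2.487 × 0.0633 = 0.157.

d_min ≈ 0.16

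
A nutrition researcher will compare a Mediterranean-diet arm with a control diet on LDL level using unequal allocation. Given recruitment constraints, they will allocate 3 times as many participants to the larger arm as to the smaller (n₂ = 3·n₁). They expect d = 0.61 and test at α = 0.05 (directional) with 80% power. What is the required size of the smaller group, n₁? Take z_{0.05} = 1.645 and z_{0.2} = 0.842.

With allocation ratio k = n₂/n₁ = 3, Var(x̄₁−x̄₂) = σ²(1/n₁ + 1/(k·n₁)) = σ²·(k+1)/(k·n₁).
So n₁ = (1 + 1/k)·((z_{α} + z_β)/d)² = 1.333 × (2.487/0.61)².
n₁ = 1.333 × 16.62 = 22.2.
Round up: n₁ = 23, giving n₂ = 3 × 23 = 69.

n₁ = 23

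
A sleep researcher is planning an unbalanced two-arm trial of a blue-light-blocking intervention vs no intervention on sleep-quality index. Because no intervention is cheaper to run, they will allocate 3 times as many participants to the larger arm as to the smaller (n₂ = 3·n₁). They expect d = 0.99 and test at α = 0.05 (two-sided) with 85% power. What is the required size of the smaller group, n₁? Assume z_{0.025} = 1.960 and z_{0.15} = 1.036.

n₁ = 13

With allocation ratio k = n₂/n₁ = 3, Var(x̄₁−x̄₂) = σ²(1/n₁ + 1/(k·n₁)) = σ²·(k+1)/(k·n₁).
So n₁ = (1 + 1/k)·((z_{α/2} + z_β)/d)² = 1.333 × (2.996/0.99)².
n₁ = 1.333 × 9.16 = 12.2.
Round up: n₁ = 13, giving n₂ = 3 × 13 = 39.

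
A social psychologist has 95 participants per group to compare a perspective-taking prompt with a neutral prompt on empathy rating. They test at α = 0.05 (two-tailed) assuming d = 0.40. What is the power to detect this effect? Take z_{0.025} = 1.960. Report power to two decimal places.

For two equal groups, power = Φ(d·√(n/2) − z_{α/2}).
d·√(n/2) = 0.40 × √(95/2) = 0.40 × 6.892 = 2.757.
z_β = 2.757 − 1.960 = 0.797.
Power = Φ(0.797) = 0.787.

power ≈ 0.79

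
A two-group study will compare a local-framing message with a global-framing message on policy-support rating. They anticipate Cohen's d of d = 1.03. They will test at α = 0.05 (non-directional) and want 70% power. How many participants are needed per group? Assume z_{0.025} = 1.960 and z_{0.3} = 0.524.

n = 12 per group

For two independent groups with equal n: n = 2·((z_{α/2} + z_β) / d)².
z_{α/2} + z_β = 1.960 + 0.524 = 2.484.
n = 2 × (2.484 / 1.03)² = 2 × 2.412² = 2 × 5.82 = 11.6.
Round up to the next whole participant.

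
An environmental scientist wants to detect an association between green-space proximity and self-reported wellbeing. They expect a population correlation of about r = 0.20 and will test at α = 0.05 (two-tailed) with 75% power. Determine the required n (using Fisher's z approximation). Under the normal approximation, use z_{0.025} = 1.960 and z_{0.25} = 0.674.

n = 172

Fisher's z: C = ½·ln((1+r)/(1−r)) = ½·ln(1.5000) = 0.2027.
n = ((z_{α/2} + z_β)/C)² + 3.
(1.960 + 0.674) / 0.2027 = 2.634 / 0.2027 = 12.995.
n = 12.995² + 3 = 168.86 + 3 = 171.9.
Round up.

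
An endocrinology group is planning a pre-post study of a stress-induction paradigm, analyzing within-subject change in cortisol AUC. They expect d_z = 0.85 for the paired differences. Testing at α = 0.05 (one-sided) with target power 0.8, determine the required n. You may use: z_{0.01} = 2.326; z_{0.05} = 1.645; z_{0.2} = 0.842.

n = 9 pairs

For a paired (one-sample on differences) test: n = ((z_{α} + z_β) / d)².
z_{α} + z_β = 1.645 + 0.842 = 2.487.
n = (2.487 / 0.85)² = 2.926² = 8.56.
Round up.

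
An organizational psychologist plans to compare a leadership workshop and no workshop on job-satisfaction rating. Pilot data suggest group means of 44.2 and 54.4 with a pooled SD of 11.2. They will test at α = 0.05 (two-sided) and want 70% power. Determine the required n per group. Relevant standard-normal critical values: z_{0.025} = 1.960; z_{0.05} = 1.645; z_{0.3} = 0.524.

n = 15 per group

Cohen's d = |M₁ − M₂| / SD_pooled = |44.2 − 54.4| / 11.2 = 10.2 / 11.2 = 0.911.
For two independent groups with equal n: n = 2·((z_{α/2} + z_β) / d)².
z_{α/2} + z_β = 1.960 + 0.524 = 2.484.
n = 2 × (2.484 / 0.911)² = 2 × 2.727² = 2 × 7.43 = 14.9.
Round up to the next whole participant.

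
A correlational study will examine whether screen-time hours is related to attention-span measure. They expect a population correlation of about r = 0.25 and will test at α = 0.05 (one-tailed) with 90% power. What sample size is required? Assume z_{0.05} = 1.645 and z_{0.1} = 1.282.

Fisher's z: C = ½·ln((1+r)/(1−r)) = ½·ln(1.6667) = 0.2554.
n = ((z_{α} + z_β)/C)² + 3.
(1.645 + 1.282) / 0.2554 = 2.927 / 0.2554 = 11.460.
n = 11.460² + 3 = 131.34 + 3 = 134.3.
Round up.

n = 135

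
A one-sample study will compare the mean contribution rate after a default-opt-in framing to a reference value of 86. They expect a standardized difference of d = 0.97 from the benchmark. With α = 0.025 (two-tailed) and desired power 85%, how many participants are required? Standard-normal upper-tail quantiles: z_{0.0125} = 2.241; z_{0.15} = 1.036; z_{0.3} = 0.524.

n = 12

For a one-sample test: n = ((z_{α/2} + z_β) / d)².
z_{α/2} + z_β = 2.241 + 1.036 = 3.277.
n = (3.277 / 0.97)² = 3.378² = 11.41.
Round up.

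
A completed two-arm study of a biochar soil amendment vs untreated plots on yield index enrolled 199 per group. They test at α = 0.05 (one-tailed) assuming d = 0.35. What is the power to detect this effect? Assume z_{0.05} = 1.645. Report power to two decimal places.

For two equal groups, power = Φ(d·√(n/2) − z_{α}).
d·√(n/2) = 0.35 × √(199/2) = 0.35 × 9.975 = 3.491.
z_β = 3.491 − 1.645 = 1.846.
Power = Φ(1.846) = 0.968.

power ≈ 0.97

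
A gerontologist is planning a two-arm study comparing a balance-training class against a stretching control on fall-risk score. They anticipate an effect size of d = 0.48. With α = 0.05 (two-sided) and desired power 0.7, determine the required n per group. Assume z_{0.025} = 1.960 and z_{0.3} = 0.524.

n = 54 per group

For two independent groups with equal n: n = 2·((z_{α/2} + z_β) / d)².
z_{α/2} + z_β = 1.960 + 0.524 = 2.484.
n = 2 × (2.484 / 0.48)² = 2 × 5.175² = 2 × 26.78 = 53.6.
Round up to the next whole participant.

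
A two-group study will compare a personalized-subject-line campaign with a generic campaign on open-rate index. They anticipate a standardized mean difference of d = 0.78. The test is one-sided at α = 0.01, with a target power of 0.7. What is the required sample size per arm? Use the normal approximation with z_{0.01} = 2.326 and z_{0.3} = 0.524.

n = 27 per group

For two independent groups with equal n: n = 2·((z_{α} + z_β) / d)².
z_{α} + z_β = 2.326 + 0.524 = 2.850.
n = 2 × (2.850 / 0.78)² = 2 × 3.654² = 2 × 13.35 = 26.7.
Round up to the next whole participant.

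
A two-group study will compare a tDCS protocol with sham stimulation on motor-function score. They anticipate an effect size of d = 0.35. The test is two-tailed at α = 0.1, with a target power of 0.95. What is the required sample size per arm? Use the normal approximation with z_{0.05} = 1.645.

For two independent groups with equal n: n = 2·((z_{α/2} + z_β) / d)².
z_{α/2} + z_β = 1.645 + 1.645 = 3.290.
n = 2 × (3.290 / 0.35)² = 2 × 9.400² = 2 × 88.36 = 176.7.
Round up to the next whole participant.

n = 177 per group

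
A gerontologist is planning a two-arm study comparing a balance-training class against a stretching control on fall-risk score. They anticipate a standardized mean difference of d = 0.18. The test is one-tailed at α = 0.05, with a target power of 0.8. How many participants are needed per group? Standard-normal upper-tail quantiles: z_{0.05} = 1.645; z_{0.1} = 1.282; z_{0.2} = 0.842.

n = 382 per group

For two independent groups with equal n: n = 2·((z_{α} + z_β) / d)².
z_{α} + z_β = 1.645 + 0.842 = 2.487.
n = 2 × (2.487 / 0.18)² = 2 × 13.817² = 2 × 190.90 = 381.8.
Round up to the next whole participant.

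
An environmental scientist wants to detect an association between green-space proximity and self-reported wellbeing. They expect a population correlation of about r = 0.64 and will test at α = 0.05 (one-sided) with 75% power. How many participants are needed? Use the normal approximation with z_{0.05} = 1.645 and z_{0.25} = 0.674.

Fisher's z: C = ½·ln((1+r)/(1−r)) = ½·ln(4.5556) = 0.7582.
n = ((z_{α} + z_β)/C)² + 3.
(1.645 + 0.674) / 0.7582 = 2.319 / 0.7582 = 3.059.
n = 3.059² + 3 = 9.35 + 3 = 12.4.
Round up.

n = 13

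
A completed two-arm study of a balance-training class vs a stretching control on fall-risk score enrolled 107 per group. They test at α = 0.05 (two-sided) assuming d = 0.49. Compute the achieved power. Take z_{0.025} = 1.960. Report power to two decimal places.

power ≈ 0.95

For two equal groups, power = Φ(d·√(n/2) − z_{α/2}).
d·√(n/2) = 0.49 × √(107/2) = 0.49 × 7.314 = 3.584.
z_β = 3.584 − 1.960 = 1.624.
Power = Φ(1.624) = 0.948.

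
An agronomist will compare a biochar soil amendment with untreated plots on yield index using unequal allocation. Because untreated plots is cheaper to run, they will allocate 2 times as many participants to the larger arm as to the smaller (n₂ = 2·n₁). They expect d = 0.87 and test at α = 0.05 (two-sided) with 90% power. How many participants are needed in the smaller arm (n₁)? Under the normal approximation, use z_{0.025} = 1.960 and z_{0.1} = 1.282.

With allocation ratio k = n₂/n₁ = 2, Var(x̄₁−x̄₂) = σ²(1/n₁ + 1/(k·n₁)) = σ²·(k+1)/(k·n₁).
So n₁ = (1 + 1/k)·((z_{α/2} + z_β)/d)² = 1.500 × (3.242/0.87)².
n₁ = 1.500 × 13.89 = 20.8.
Round up: n₁ = 21, giving n₂ = 2 × 21 = 42.

n₁ = 21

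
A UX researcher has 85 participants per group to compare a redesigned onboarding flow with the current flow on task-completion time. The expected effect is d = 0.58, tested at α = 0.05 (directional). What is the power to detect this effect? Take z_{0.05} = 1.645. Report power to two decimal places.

For two equal groups, power = Φ(d·√(n/2) − z_{α}).
d·√(n/2) = 0.58 × √(85/2) = 0.58 × 6.519 = 3.781.
z_β = 3.781 − 1.645 = 2.136.
Power = Φ(2.136) = 0.984.

power ≈ 0.98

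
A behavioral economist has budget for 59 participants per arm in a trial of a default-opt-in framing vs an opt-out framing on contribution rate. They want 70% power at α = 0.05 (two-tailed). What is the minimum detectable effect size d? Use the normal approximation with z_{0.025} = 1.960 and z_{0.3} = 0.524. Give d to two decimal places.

d_min ≈ 0.46

For two independent groups of n = 59 each: d_min = (z_{α/2} + z_β)·√(2/n).
z-sum = 1.960 + 0.524 = 2.484.
d_min = 2.484 × √(2/59) = 2.484 × 0.1841 = 0.457.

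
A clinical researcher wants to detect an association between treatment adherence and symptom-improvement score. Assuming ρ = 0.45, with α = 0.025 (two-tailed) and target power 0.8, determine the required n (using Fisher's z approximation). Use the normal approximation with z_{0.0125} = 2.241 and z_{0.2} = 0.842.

Fisher's z: C = ½·ln((1+r)/(1−r)) = ½·ln(2.6364) = 0.4847.
n = ((z_{α/2} + z_β)/C)² + 3.
(2.241 + 0.842) / 0.4847 = 3.083 / 0.4847 = 6.361.
n = 6.361² + 3 = 40.46 + 3 = 43.5.
Round up.

n = 44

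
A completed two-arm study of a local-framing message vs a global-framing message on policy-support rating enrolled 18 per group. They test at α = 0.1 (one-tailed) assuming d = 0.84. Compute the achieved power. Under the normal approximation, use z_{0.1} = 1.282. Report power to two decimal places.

For two equal groups, power = Φ(d·√(n/2) − z_{α}).
d·√(n/2) = 0.84 × √(18/2) = 0.84 × 3.000 = 2.520.
z_β = 2.520 − 1.282 = 1.238.
Power = Φ(1.238) = 0.892.

power ≈ 0.89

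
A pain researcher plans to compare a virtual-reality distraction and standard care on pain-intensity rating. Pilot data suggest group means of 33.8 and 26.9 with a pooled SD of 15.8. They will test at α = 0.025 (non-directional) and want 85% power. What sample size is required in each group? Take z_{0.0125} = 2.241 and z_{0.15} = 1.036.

n = 113 per group

Cohen's d = |M₁ − M₂| / SD_pooled = |33.8 − 26.9| / 15.8 = 6.9 / 15.8 = 0.437.
For two independent groups with equal n: n = 2·((z_{α/2} + z_β) / d)².
z_{α/2} + z_β = 2.241 + 1.036 = 3.277.
n = 2 × (3.277 / 0.437)² = 2 × 7.499² = 2 × 56.23 = 112.5.
Round up to the next whole participant.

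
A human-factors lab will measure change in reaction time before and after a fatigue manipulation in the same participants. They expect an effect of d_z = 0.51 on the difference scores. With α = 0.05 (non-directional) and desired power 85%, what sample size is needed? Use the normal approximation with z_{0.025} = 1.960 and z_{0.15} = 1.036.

For a paired (one-sample on differences) test: n = ((z_{α/2} + z_β) / d)².
z_{α/2} + z_β = 1.960 + 1.036 = 2.996.
n = (2.996 / 0.51)² = 5.875² = 34.51.
Round up.

n = 35 pairs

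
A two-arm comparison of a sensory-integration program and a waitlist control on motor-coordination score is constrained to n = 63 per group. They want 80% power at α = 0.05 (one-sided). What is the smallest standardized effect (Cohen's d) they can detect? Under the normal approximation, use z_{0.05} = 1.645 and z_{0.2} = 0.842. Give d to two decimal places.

For two independent groups of n = 63 each: d_min = (z_{α} + z_β)·√(2/n).
z-sum = 1.645 + 0.842 = 2.487.
d_min = 2.487 × √(2/63) = 2.487 × 0.1782 = 0.443.

d_min ≈ 0.44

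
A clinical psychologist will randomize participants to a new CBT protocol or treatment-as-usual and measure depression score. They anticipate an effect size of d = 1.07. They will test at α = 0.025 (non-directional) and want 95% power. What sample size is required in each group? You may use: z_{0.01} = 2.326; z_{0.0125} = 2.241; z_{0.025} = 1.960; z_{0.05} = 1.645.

For two independent groups with equal n: n = 2·((z_{α/2} + z_β) / d)².
z_{α/2} + z_β = 2.241 + 1.645 = 3.886.
n = 2 × (3.886 / 1.07)² = 2 × 3.632² = 2 × 13.19 = 26.4.
Round up to the next whole participant.

n = 27 per group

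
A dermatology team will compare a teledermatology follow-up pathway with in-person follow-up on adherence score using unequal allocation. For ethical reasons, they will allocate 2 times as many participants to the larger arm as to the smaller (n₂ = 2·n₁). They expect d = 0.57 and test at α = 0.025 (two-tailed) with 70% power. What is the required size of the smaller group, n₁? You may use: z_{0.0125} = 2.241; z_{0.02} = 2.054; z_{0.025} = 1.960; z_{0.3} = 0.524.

With allocation ratio k = n₂/n₁ = 2, Var(x̄₁−x̄₂) = σ²(1/n₁ + 1/(k·n₁)) = σ²·(k+1)/(k·n₁).
So n₁ = (1 + 1/k)·((z_{α/2} + z_β)/d)² = 1.500 × (2.765/0.57)².
n₁ = 1.500 × 23.53 = 35.3.
Round up: n₁ = 36, giving n₂ = 2 × 36 = 72.

n₁ = 36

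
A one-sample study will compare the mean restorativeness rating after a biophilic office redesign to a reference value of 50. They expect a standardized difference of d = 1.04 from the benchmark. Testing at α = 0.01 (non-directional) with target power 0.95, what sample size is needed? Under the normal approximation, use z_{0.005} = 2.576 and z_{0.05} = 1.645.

For a one-sample test: n = ((z_{α/2} + z_β) / d)².
z_{α/2} + z_β = 2.576 + 1.645 = 4.221.
n = (4.221 / 1.04)² = 4.059² = 16.47.
Round up.

n = 17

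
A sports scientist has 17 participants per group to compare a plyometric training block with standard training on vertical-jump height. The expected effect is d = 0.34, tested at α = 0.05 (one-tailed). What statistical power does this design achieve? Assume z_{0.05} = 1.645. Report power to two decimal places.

For two equal groups, power = Φ(d·√(n/2) − z_{α}).
d·√(n/2) = 0.34 × √(17/2) = 0.34 × 2.915 = 0.991.
z_β = 0.991 − 1.645 = -0.654.
Power = Φ(-0.654) = 0.257.

power ≈ 0.26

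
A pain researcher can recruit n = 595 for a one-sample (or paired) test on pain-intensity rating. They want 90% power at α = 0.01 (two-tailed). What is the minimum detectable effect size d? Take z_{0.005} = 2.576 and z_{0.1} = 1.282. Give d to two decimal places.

d_min ≈ 0.16

For a single sample (or paired design) of n = 595: d_min = (z_{α/2} + z_β)/√n.
z-sum = 2.576 + 1.282 = 3.858.
d_min = 3.858 / √595 = 3.858 / 24.393 = 0.158.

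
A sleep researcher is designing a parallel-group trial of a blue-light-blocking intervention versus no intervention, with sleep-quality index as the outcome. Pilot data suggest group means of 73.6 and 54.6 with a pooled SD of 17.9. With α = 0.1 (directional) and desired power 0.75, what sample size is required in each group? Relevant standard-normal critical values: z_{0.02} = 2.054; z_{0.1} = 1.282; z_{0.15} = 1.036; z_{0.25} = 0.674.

Cohen's d = |M₁ − M₂| / SD_pooled = |73.6 − 54.6| / 17.9 = 19.0 / 17.9 = 1.061.
For two independent groups with equal n: n = 2·((z_{α} + z_β) / d)².
z_{α} + z_β = 1.282 + 0.674 = 1.956.
n = 2 × (1.956 / 1.061)² = 2 × 1.844² = 2 × 3.40 = 6.8.
Round up to the next whole participant.

n = 7 per group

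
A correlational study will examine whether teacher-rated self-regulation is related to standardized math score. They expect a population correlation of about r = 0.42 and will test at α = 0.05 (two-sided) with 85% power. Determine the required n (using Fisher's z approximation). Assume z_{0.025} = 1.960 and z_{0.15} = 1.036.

Fisher's z: C = ½·ln((1+r)/(1−r)) = ½·ln(2.4483) = 0.4477.
n = ((z_{α/2} + z_β)/C)² + 3.
(1.960 + 1.036) / 0.4477 = 2.996 / 0.4477 = 6.692.
n = 6.692² + 3 = 44.78 + 3 = 47.8.
Round up.

n = 48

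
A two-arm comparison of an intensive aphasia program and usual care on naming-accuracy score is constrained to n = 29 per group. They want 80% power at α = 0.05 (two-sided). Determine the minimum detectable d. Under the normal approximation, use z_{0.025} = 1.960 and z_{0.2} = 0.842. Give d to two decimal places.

For two independent groups of n = 29 each: d_min = (z_{α/2} + z_β)·√(2/n).
z-sum = 1.960 + 0.842 = 2.802.
d_min = 2.802 × √(2/29) = 2.802 × 0.2626 = 0.736.

d_min ≈ 0.74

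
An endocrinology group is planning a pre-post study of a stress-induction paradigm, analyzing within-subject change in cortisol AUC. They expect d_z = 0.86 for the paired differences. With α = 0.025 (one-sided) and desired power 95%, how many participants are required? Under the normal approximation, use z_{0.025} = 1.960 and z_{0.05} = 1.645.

For a paired (one-sample on differences) test: n = ((z_{α} + z_β) / d)².
z_{α} + z_β = 1.960 + 1.645 = 3.605.
n = (3.605 / 0.86)² = 4.192² = 17.57.
Round up.

n = 18 pairs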